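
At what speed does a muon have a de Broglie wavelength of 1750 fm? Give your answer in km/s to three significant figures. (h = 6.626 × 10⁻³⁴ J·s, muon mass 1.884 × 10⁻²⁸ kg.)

p = h/λ = 6.626 × 10⁻³⁴ / 1.750 × 10⁻¹² = 3.786 × 10⁻²² kg·m/s.
v = p/m = 3.786 × 10⁻²² / 1.884 × 10⁻²⁸ = 2.01 × 10⁶ m/s = 2010 km/s.

v = 2010 km/s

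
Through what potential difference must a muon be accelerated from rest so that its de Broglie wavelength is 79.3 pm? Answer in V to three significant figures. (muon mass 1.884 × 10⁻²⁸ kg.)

p = h/λ = 6.626 × 10⁻³⁴ / 7.930 × 10⁻¹¹ = 8.356 × 10⁻²⁴ kg·m/s.
KE = p²/(2m) = 1.853 × 10⁻¹⁹ J.
V = KE/e = 1.853 × 10⁻¹⁹ / (1.602 × 10⁻¹⁹) = 1.16 V.

V = 1.16 V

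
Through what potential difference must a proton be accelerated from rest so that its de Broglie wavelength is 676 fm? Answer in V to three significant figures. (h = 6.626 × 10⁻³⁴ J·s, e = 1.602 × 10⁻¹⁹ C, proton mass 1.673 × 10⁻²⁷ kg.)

V = 1790 V

p = h/λ = 6.626 × 10⁻³⁴ / 6.760 × 10⁻¹³ = 9.802 × 10⁻²² kg·m/s.
KE = p²/(2m) = 2.871 × 10⁻¹⁶ J.
V = KE/e = 2.871 × 10⁻¹⁶ / (1.602 × 10⁻¹⁹) = 1790 V.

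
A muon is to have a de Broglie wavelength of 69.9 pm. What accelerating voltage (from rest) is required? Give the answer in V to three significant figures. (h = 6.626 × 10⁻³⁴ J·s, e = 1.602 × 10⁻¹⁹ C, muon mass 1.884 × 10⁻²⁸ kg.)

V = 1.49 V

p = h/λ = 6.626 × 10⁻³⁴ / 6.990 × 10⁻¹¹ = 9.479 × 10⁻²⁴ kg·m/s.
KE = p²/(2m) = 2.385 × 10⁻¹⁹ J.
V = KE/e = 2.385 × 10⁻¹⁹ / (1.602 × 10⁻¹⁹) = 1.49 V.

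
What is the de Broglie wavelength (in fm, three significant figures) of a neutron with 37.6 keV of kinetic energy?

KE = 37.6 keV = 6.024 × 10⁻¹⁵ J.
p = √(2mKE) = √(2 × 1.675 × 10⁻²⁷ × 6.024 × 10⁻¹⁵) = 4.492 × 10⁻²¹ kg·m/s.
λ = h/p = 6.626 × 10⁻³⁴ / 4.492 × 10⁻²¹ = 1.48 × 10⁻¹³ m = 148 fm.

λ = 148 fm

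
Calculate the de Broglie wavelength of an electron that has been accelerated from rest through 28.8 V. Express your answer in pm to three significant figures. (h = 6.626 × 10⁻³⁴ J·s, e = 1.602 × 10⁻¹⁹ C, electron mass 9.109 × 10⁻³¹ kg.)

λ = 229 pm

KE = eV = 1.602 × 10⁻¹⁹ × 28.80 = 4.614 × 10⁻¹⁸ J.
p = √(2mKE) = √(2 × 9.109 × 10⁻³¹ × 4.614 × 10⁻¹⁸) = 2.899 × 10⁻²⁴ kg·m/s.
λ = h/p = 6.626 × 10⁻³⁴ / 2.899 × 10⁻²⁴ = 2.29 × 10⁻¹⁰ m = 229 pm.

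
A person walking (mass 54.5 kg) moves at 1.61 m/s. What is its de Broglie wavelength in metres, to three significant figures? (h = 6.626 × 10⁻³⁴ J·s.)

p = mv = 54.5 × 1.61 = 8.775 × 10¹ kg·m/s.
λ = h/p = 6.626 × 10⁻³⁴ / 8.775 × 10¹ = 7.55 × 10⁻³⁶ m.

λ = 7.55 × 10⁻³⁶ m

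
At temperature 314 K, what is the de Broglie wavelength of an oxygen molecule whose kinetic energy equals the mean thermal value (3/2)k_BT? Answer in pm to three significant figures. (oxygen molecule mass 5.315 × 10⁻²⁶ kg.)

KE = (3/2)k_BT = 1.5 × 1.381 × 10⁻²³ × 314 = 6.505 × 10⁻²¹ J.
p = √(2mKE) = √(2 × 5.315 × 10⁻²⁶ × 6.505 × 10⁻²¹) = 2.630 × 10⁻²³ kg·m/s.
λ = h/p = 2.52 × 10⁻¹¹ m = 25.2 pm.

λ = 25.2 pm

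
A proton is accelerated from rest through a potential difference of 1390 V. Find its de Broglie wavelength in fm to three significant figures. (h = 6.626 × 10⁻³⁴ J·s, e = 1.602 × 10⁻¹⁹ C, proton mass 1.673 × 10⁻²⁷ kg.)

KE = eV = 1.602 × 10⁻¹⁹ × 1390 = 2.227 × 10⁻¹⁶ J.
p = √(2mKE) = √(2 × 1.673 × 10⁻²⁷ × 2.227 × 10⁻¹⁶) = 8.632 × 10⁻²² kg·m/s.
λ = h/p = 6.626 × 10⁻³⁴ / 8.632 × 10⁻²² = 7.68 × 10⁻¹³ m = 768 fm.

λ = 768 fm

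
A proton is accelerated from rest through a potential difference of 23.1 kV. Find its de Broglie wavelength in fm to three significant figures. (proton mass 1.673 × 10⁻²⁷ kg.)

λ = 188 fm

KE = eV = 1.602 × 10⁻¹⁹ × 2.310 × 10⁴ = 3.701 × 10⁻¹⁵ J.
p = √(2mKE) = √(2 × 1.673 × 10⁻²⁷ × 3.701 × 10⁻¹⁵) = 3.519 × 10⁻²¹ kg·m/s.
λ = h/p = 6.626 × 10⁻³⁴ / 3.519 × 10⁻²¹ = 1.88 × 10⁻¹³ m = 188 fm.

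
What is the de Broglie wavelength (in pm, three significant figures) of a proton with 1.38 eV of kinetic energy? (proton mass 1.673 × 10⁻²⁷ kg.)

λ = 24.4 pm

KE = 1.38 eV = 2.211 × 10⁻¹⁹ J.
p = √(2mKE) = √(2 × 1.673 × 10⁻²⁷ × 2.211 × 10⁻¹⁹) = 2.720 × 10⁻²³ kg·m/s.
λ = h/p = 6.626 × 10⁻³⁴ / 2.720 × 10⁻²³ = 2.44 × 10⁻¹¹ m = 24.4 pm.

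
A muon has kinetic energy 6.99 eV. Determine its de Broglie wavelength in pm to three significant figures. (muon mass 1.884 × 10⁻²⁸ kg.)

KE = 6.99 eV = 1.120 × 10⁻¹⁸ J.
p = √(2mKE) = √(2 × 1.884 × 10⁻²⁸ × 1.120 × 10⁻¹⁸) = 2.054 × 10⁻²³ kg·m/s.
λ = h/p = 6.626 × 10⁻³⁴ / 2.054 × 10⁻²³ = 3.23 × 10⁻¹¹ m = 32.3 pm.

λ = 32.3 pm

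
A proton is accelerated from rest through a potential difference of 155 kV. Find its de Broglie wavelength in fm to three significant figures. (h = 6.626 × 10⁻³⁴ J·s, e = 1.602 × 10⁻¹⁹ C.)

KE = eV = 1.602 × 10⁻¹⁹ × 1.550 × 10⁵ = 2.483 × 10⁻¹⁴ J.
p = √(2mKE) = √(2 × 1.673 × 10⁻²⁷ × 2.483 × 10⁻¹⁴) = 9.115 × 10⁻²¹ kg·m/s.
λ = h/p = 6.626 × 10⁻³⁴ / 9.115 × 10⁻²¹ = 7.27 × 10⁻¹⁴ m = 72.7 fm.

λ = 72.7 fm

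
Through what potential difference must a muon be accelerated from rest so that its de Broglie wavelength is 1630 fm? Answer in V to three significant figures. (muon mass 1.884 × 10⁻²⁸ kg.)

V = 2740 V

p = h/λ = 6.626 × 10⁻³⁴ / 1.630 × 10⁻¹² = 4.065 × 10⁻²² kg·m/s.
KE = p²/(2m) = 4.385 × 10⁻¹⁶ J.
V = KE/e = 4.385 × 10⁻¹⁶ / (1.602 × 10⁻¹⁹) = 2740 V.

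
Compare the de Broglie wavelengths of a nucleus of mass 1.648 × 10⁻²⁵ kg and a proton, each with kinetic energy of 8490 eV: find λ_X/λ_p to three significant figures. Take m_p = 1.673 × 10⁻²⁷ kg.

At fixed KE, p = √(2mKE) so λ = h/p ∝ 1/√m.
λ_X/λ_p = √(m_p/m_X) = √(1.673 × 10⁻²⁷/1.648 × 10⁻²⁵) = √(0.01015) = 0.101.

λ_X/λ_p = 0.101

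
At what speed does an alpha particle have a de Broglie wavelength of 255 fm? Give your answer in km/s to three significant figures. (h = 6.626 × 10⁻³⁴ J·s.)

v = 391 km/s

p = h/λ = 6.626 × 10⁻³⁴ / 2.550 × 10⁻¹³ = 2.598 × 10⁻²¹ kg·m/s.
v = p/m = 2.598 × 10⁻²¹ / 6.645 × 10⁻²⁷ = 3.91 × 10⁵ m/s = 391 km/s.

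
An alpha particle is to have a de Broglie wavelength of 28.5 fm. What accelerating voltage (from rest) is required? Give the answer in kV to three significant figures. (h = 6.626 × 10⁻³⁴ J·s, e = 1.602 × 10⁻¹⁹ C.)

p = h/λ = 6.626 × 10⁻³⁴ / 2.850 × 10⁻¹⁴ = 2.325 × 10⁻²⁰ kg·m/s.
KE = p²/(2m) = 4.067 × 10⁻¹⁴ J.
V = KE/2e = 4.067 × 10⁻¹⁴ / (2 × 1.602 × 10⁻¹⁹) = 127 kV.

V = 127 kV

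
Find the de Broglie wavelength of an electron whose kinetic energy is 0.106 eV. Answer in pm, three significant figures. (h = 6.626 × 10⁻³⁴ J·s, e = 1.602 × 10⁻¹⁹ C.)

λ = 3770 pm

KE = 0.106 eV = 1.698 × 10⁻²⁰ J.
p = √(2mKE) = √(2 × 9.109 × 10⁻³¹ × 1.698 × 10⁻²⁰) = 1.759 × 10⁻²⁵ kg·m/s.
λ = h/p = 6.626 × 10⁻³⁴ / 1.759 × 10⁻²⁵ = 3.77 × 10⁻⁹ m = 3770 pm.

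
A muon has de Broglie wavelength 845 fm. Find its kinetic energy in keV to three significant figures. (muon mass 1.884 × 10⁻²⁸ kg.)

p = h/λ = 6.626 × 10⁻³⁴ / 8.450 × 10⁻¹³ = 7.841 × 10⁻²² kg·m/s.
KE = p²/(2m) = (7.841 × 10⁻²²)² / (2 × 1.884 × 10⁻²⁸) = 1.632 × 10⁻¹⁵ J = 10.2 keV.

KE = 10.2 keV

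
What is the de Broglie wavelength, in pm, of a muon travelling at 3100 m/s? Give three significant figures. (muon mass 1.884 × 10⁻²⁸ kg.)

λ = 1130 pm

p = mv = 1.884 × 10⁻²⁸ × 3100 = 5.840 × 10⁻²⁵ kg·m/s.
λ = h/p = 6.626 × 10⁻³⁴ / 5.840 × 10⁻²⁵ = 1.13 × 10⁻⁹ m = 1130 pm.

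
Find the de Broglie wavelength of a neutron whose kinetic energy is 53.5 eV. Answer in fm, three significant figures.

KE = 53.5 eV = 8.571 × 10⁻¹⁸ J.
p = √(2mKE) = √(2 × 1.675 × 10⁻²⁷ × 8.571 × 10⁻¹⁸) = 1.694 × 10⁻²² kg·m/s.
λ = h/p = 6.626 × 10⁻³⁴ / 1.694 × 10⁻²² = 3.91 × 10⁻¹² m = 3910 fm.

λ = 3910 fm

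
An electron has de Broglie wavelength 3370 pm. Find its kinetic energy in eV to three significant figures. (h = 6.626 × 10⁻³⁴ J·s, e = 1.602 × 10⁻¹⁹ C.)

KE = 0.132 eV

p = h/λ = 6.626 × 10⁻³⁴ / 3.370 × 10⁻⁹ = 1.966 × 10⁻²⁵ kg·m/s.
KE = p²/(2m) = (1.966 × 10⁻²⁵)² / (2 × 9.109 × 10⁻³¹) = 2.122 × 10⁻²⁰ J = 0.132 eV.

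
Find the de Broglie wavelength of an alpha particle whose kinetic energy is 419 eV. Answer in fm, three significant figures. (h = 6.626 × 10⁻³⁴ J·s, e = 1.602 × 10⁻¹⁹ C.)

KE = 419 eV = 6.712 × 10⁻¹⁷ J.
p = √(2mKE) = √(2 × 6.645 × 10⁻²⁷ × 6.712 × 10⁻¹⁷) = 9.445 × 10⁻²² kg·m/s.
λ = h/p = 6.626 × 10⁻³⁴ / 9.445 × 10⁻²² = 7.02 × 10⁻¹³ m = 702 fm.

λ = 702 fm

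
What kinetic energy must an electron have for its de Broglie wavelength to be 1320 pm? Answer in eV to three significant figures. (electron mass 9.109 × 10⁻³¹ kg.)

p = h/λ = 6.626 × 10⁻³⁴ / 1.320 × 10⁻⁹ = 5.020 × 10⁻²⁵ kg·m/s.
KE = p²/(2m) = (5.020 × 10⁻²⁵)² / (2 × 9.109 × 10⁻³¹) = 1.383 × 10⁻¹⁹ J = 0.863 eV.

KE = 0.863 eV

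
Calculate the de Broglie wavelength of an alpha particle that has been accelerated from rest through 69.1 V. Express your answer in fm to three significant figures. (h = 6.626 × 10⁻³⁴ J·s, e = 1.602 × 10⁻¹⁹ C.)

KE = 2eV = 2 × 1.602 × 10⁻¹⁹ × 69.10 = 2.214 × 10⁻¹⁷ J.
p = √(2mKE) = √(2 × 6.645 × 10⁻²⁷ × 2.214 × 10⁻¹⁷) = 5.424 × 10⁻²² kg·m/s.
λ = h/p = 6.626 × 10⁻³⁴ / 5.424 × 10⁻²² = 1.22 × 10⁻¹² m = 1220 fm.

λ = 1220 fm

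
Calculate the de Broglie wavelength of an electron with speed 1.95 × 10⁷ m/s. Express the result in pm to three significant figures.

λ = 37.3 pm

p = mv = 9.109 × 10⁻³¹ × 1.95 × 10⁷ = 1.776 × 10⁻²³ kg·m/s.
λ = h/p = 6.626 × 10⁻³⁴ / 1.776 × 10⁻²³ = 3.73 × 10⁻¹¹ m = 37.3 pm.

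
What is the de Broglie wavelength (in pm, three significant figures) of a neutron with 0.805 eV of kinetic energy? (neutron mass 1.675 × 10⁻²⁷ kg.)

λ = 31.9 pm

KE = 0.805 eV = 1.290 × 10⁻¹⁹ J.
p = √(2mKE) = √(2 × 1.675 × 10⁻²⁷ × 1.290 × 10⁻¹⁹) = 2.079 × 10⁻²³ kg·m/s.
λ = h/p = 6.626 × 10⁻³⁴ / 2.079 × 10⁻²³ = 3.19 × 10⁻¹¹ m = 31.9 pm.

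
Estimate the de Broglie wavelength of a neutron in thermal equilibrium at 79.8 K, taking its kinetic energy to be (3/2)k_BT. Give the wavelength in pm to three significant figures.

λ = 282 pm

KE = (3/2)k_BT = 1.5 × 1.381 × 10⁻²³ × 79.8 = 1.653 × 10⁻²¹ J.
p = √(2mKE) = √(2 × 1.675 × 10⁻²⁷ × 1.653 × 10⁻²¹) = 2.353 × 10⁻²⁴ kg·m/s.
λ = h/p = 2.82 × 10⁻¹⁰ m = 282 pm.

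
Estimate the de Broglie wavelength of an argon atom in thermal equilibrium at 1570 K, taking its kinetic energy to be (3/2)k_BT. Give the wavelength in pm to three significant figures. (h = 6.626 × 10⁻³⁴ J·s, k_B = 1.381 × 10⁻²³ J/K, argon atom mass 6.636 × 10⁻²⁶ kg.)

KE = (3/2)k_BT = 1.5 × 1.381 × 10⁻²³ × 1570 = 3.252 × 10⁻²⁰ J.
p = √(2mKE) = √(2 × 6.636 × 10⁻²⁶ × 3.252 × 10⁻²⁰) = 6.570 × 10⁻²³ kg·m/s.
λ = h/p = 1.01 × 10⁻¹¹ m = 10.1 pm.

λ = 10.1 pm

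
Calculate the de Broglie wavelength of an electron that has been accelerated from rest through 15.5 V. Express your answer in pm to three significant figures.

λ = 312 pm

KE = eV = 1.602 × 10⁻¹⁹ × 15.50 = 2.483 × 10⁻¹⁸ J.
p = √(2mKE) = √(2 × 9.109 × 10⁻³¹ × 2.483 × 10⁻¹⁸) = 2.127 × 10⁻²⁴ kg·m/s.
λ = h/p = 6.626 × 10⁻³⁴ / 2.127 × 10⁻²⁴ = 3.12 × 10⁻¹⁰ m = 312 pm.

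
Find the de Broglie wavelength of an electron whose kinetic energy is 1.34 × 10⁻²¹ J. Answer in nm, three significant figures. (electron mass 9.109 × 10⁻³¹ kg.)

λ = 13.4 nm

p = √(2mKE) = √(2 × 9.109 × 10⁻³¹ × 1.340 × 10⁻²¹) = 4.941 × 10⁻²⁶ kg·m/s.
λ = h/p = 6.626 × 10⁻³⁴ / 4.941 × 10⁻²⁶ = 1.34 × 10⁻⁸ m = 13.4 nm.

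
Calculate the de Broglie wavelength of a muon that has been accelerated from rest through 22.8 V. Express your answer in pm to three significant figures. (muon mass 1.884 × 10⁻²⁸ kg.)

KE = eV = 1.602 × 10⁻¹⁹ × 22.80 = 3.653 × 10⁻¹⁸ J.
p = √(2mKE) = √(2 × 1.884 × 10⁻²⁸ × 3.653 × 10⁻¹⁸) = 3.710 × 10⁻²³ kg·m/s.
λ = h/p = 6.626 × 10⁻³⁴ / 3.710 × 10⁻²³ = 1.79 × 10⁻¹¹ m = 17.9 pm.

λ = 17.9 pm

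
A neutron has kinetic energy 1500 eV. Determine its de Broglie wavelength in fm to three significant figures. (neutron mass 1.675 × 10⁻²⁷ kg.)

λ = 739 fm

KE = 1500 eV = 2.403 × 10⁻¹⁶ J.
p = √(2mKE) = √(2 × 1.675 × 10⁻²⁷ × 2.403 × 10⁻¹⁶) = 8.972 × 10⁻²² kg·m/s.
λ = h/p = 6.626 × 10⁻³⁴ / 8.972 × 10⁻²² = 7.39 × 10⁻¹³ m = 739 fm.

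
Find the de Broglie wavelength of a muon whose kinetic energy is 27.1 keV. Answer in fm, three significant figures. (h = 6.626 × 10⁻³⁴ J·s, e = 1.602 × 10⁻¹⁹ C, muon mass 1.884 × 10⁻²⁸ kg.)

KE = 27.1 keV = 4.341 × 10⁻¹⁵ J.
p = √(2mKE) = √(2 × 1.884 × 10⁻²⁸ × 4.341 × 10⁻¹⁵) = 1.279 × 10⁻²¹ kg·m/s.
λ = h/p = 6.626 × 10⁻³⁴ / 1.279 × 10⁻²¹ = 5.18 × 10⁻¹³ m = 518 fm.

λ = 518 fm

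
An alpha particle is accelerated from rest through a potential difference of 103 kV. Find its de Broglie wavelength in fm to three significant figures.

KE = 2eV = 2 × 1.602 × 10⁻¹⁹ × 1.030 × 10⁵ = 3.300 × 10⁻¹⁴ J.
p = √(2mKE) = √(2 × 6.645 × 10⁻²⁷ × 3.300 × 10⁻¹⁴) = 2.094 × 10⁻²⁰ kg·m/s.
λ = h/p = 6.626 × 10⁻³⁴ / 2.094 × 10⁻²⁰ = 3.16 × 10⁻¹⁴ m = 31.6 fm.

λ = 31.6 fm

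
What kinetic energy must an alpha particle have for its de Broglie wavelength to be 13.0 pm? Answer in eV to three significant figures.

KE = 1.22 eV

p = h/λ = 6.626 × 10⁻³⁴ / 1.300 × 10⁻¹¹ = 5.097 × 10⁻²³ kg·m/s.
KE = p²/(2m) = (5.097 × 10⁻²³)² / (2 × 6.645 × 10⁻²⁷) = 1.955 × 10⁻¹⁹ J = 1.22 eV.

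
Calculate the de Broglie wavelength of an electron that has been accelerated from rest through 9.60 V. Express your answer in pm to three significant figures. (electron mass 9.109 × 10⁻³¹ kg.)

λ = 396 pm

KE = eV = 1.602 × 10⁻¹⁹ × 9.600 = 1.538 × 10⁻¹⁸ J.
p = √(2mKE) = √(2 × 9.109 × 10⁻³¹ × 1.538 × 10⁻¹⁸) = 1.674 × 10⁻²⁴ kg·m/s.
λ = h/p = 6.626 × 10⁻³⁴ / 1.674 × 10⁻²⁴ = 3.96 × 10⁻¹⁰ m = 396 pm.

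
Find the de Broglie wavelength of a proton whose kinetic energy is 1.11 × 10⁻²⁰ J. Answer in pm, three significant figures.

p = √(2mKE) = √(2 × 1.673 × 10⁻²⁷ × 1.110 × 10⁻²⁰) = 6.094 × 10⁻²⁴ kg·m/s.
λ = h/p = 6.626 × 10⁻³⁴ / 6.094 × 10⁻²⁴ = 1.09 × 10⁻¹⁰ m = 109 pm.

λ = 109 pm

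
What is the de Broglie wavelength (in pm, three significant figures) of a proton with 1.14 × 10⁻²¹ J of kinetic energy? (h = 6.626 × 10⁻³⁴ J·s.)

p = √(2mKE) = √(2 × 1.673 × 10⁻²⁷ × 1.140 × 10⁻²¹) = 1.953 × 10⁻²⁴ kg·m/s.
λ = h/p = 6.626 × 10⁻³⁴ / 1.953 × 10⁻²⁴ = 3.39 × 10⁻¹⁰ m = 339 pm.

λ = 339 pm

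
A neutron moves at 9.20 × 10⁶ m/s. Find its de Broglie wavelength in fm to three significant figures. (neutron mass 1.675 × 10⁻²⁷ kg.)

λ = 43.0 fm

p = mv = 1.675 × 10⁻²⁷ × 9.20 × 10⁶ = 1.541 × 10⁻²⁰ kg·m/s.
λ = h/p = 6.626 × 10⁻³⁴ / 1.541 × 10⁻²⁰ = 4.30 × 10⁻¹⁴ m = 43.0 fm.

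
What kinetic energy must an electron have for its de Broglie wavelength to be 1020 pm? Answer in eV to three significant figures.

p = h/λ = 6.626 × 10⁻³⁴ / 1.020 × 10⁻⁹ = 6.496 × 10⁻²⁵ kg·m/s.
KE = p²/(2m) = (6.496 × 10⁻²⁵)² / (2 × 9.109 × 10⁻³¹) = 2.316 × 10⁻¹⁹ J = 1.45 eV.

KE = 1.45 eV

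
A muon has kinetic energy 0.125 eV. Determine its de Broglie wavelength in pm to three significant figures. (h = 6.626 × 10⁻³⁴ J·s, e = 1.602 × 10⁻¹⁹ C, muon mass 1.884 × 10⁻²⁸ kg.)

λ = 241 pm

KE = 0.125 eV = 2.003 × 10⁻²⁰ J.
p = √(2mKE) = √(2 × 1.884 × 10⁻²⁸ × 2.003 × 10⁻²⁰) = 2.747 × 10⁻²⁴ kg·m/s.
λ = h/p = 6.626 × 10⁻³⁴ / 2.747 × 10⁻²⁴ = 2.41 × 10⁻¹⁰ m = 241 pm.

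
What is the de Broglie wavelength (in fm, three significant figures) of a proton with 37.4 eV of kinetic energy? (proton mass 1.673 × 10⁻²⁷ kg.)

λ = 4680 fm

KE = 37.4 eV = 5.991 × 10⁻¹⁸ J.
p = √(2mKE) = √(2 × 1.673 × 10⁻²⁷ × 5.991 × 10⁻¹⁸) = 1.416 × 10⁻²² kg·m/s.
λ = h/p = 6.626 × 10⁻³⁴ / 1.416 × 10⁻²² = 4.68 × 10⁻¹² m = 4680 fm.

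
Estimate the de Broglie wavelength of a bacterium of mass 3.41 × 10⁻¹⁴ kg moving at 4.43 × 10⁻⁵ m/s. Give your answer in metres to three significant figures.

λ = 4.39 × 10⁻¹⁶ m

p = mv = 3.41 × 10⁻¹⁴ × 4.43 × 10⁻⁵ = 1.511 × 10⁻¹⁸ kg·m/s.
λ = h/p = 6.626 × 10⁻³⁴ / 1.511 × 10⁻¹⁸ = 4.39 × 10⁻¹⁶ m.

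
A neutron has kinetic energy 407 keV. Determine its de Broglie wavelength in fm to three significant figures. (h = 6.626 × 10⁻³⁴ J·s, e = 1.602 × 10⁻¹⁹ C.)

λ = 44.8 fm

KE = 407 keV = 6.520 × 10⁻¹⁴ J.
p = √(2mKE) = √(2 × 1.675 × 10⁻²⁷ × 6.520 × 10⁻¹⁴) = 1.478 × 10⁻²⁰ kg·m/s.
λ = h/p = 6.626 × 10⁻³⁴ / 1.478 × 10⁻²⁰ = 4.48 × 10⁻¹⁴ m = 44.8 fm.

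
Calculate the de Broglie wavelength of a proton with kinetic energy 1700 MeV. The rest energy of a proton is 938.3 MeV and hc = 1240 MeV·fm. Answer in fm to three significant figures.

Total energy E = KE + m₀c² = 1700 + 938.3 = 2638.3 MeV.
(pc)² = E² − (m₀c²)² = (2638.3)² − (938.3)² = 6.080 × 10⁶ MeV², so pc = 2466 MeV.
λ = hc/(pc) = 1240 MeV·fm / 2466 MeV = 0.503 fm.

λ = 0.503 fm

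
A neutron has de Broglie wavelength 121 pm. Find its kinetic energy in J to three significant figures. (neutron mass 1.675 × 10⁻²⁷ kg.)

KE = 8.95 × 10⁻²¹ J

p = h/λ = 6.626 × 10⁻³⁴ / 1.210 × 10⁻¹⁰ = 5.476 × 10⁻²⁴ kg·m/s.
KE = p²/(2m) = (5.476 × 10⁻²⁴)² / (2 × 1.675 × 10⁻²⁷) = 8.951 × 10⁻²¹ J = 8.95 × 10⁻²¹ J.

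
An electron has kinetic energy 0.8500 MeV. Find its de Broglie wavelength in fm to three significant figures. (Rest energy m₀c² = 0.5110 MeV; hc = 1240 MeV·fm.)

Total energy E = KE + m₀c² = 0.8500 + 0.5110 = 1.3610 MeV.
(pc)² = E² − (m₀c²)² = (1.3610)² − (0.5110)² = 1.591 MeV², so pc = 1.261 MeV.
λ = hc/(pc) = 1240 MeV·fm / 1.261 MeV = 983 fm.

λ = 983 fm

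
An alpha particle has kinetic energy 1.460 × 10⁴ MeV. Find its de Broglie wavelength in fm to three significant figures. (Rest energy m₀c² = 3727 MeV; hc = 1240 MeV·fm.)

λ = 0.0691 fm

Total energy E = KE + m₀c² = 1.460 × 10⁴ + 3727 = 18327 MeV.
(pc)² = E² − (m₀c²)² = (18327)² − (3727)² = 3.220 × 10⁸ MeV², so pc = 1.794 × 10⁴ MeV.
λ = hc/(pc) = 1240 MeV·fm / 1.794 × 10⁴ MeV = 0.0691 fm.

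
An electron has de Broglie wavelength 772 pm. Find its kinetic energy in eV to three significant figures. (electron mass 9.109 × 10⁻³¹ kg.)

p = h/λ = 6.626 × 10⁻³⁴ / 7.720 × 10⁻¹⁰ = 8.583 × 10⁻²⁵ kg·m/s.
KE = p²/(2m) = (8.583 × 10⁻²⁵)² / (2 × 9.109 × 10⁻³¹) = 4.044 × 10⁻¹⁹ J = 2.52 eV.

KE = 2.52 eV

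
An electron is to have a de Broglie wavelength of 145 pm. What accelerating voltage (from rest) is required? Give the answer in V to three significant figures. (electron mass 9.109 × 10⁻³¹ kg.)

p = h/λ = 6.626 × 10⁻³⁴ / 1.450 × 10⁻¹⁰ = 4.570 × 10⁻²⁴ kg·m/s.
KE = p²/(2m) = 1.146 × 10⁻¹⁷ J.
V = KE/e = 1.146 × 10⁻¹⁷ / (1.602 × 10⁻¹⁹) = 71.5 V.

V = 71.5 V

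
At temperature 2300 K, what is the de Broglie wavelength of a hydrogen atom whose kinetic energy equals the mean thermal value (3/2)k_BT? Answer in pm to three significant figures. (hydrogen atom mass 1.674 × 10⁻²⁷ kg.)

KE = (3/2)k_BT = 1.5 × 1.381 × 10⁻²³ × 2300 = 4.764 × 10⁻²⁰ J.
p = √(2mKE) = √(2 × 1.674 × 10⁻²⁷ × 4.764 × 10⁻²⁰) = 1.263 × 10⁻²³ kg·m/s.
λ = h/p = 5.25 × 10⁻¹¹ m = 52.5 pm.

λ = 52.5 pm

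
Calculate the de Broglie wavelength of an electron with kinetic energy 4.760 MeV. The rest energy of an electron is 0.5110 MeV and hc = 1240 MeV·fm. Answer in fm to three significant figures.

Total energy E = KE + m₀c² = 4.760 + 0.5110 = 5.2710 MeV.
(pc)² = E² − (m₀c²)² = (5.2710)² − (0.5110)² = 27.52 MeV², so pc = 5.246 MeV.
λ = hc/(pc) = 1240 MeV·fm / 5.246 MeV = 236 fm.

λ = 236 fm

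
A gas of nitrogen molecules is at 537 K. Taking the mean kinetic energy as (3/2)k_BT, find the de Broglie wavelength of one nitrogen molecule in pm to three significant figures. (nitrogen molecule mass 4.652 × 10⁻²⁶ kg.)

λ = 20.6 pm

KE = (3/2)k_BT = 1.5 × 1.381 × 10⁻²³ × 537 = 1.112 × 10⁻²⁰ J.
p = √(2mKE) = √(2 × 4.652 × 10⁻²⁶ × 1.112 × 10⁻²⁰) = 3.217 × 10⁻²³ kg·m/s.
λ = h/p = 2.06 × 10⁻¹¹ m = 20.6 pm.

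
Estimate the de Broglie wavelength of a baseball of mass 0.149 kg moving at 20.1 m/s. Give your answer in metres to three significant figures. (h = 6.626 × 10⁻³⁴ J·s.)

p = mv = 0.149 × 20.1 = 2.995 kg·m/s.
λ = h/p = 6.626 × 10⁻³⁴ / 2.995 = 2.21 × 10⁻³⁴ m.

λ = 2.21 × 10⁻³⁴ m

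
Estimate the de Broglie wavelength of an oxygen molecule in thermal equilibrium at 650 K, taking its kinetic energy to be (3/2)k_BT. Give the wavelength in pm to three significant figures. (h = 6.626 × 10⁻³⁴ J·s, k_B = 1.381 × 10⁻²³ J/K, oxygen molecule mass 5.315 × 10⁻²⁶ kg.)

KE = (3/2)k_BT = 1.5 × 1.381 × 10⁻²³ × 650 = 1.346 × 10⁻²⁰ J.
p = √(2mKE) = √(2 × 5.315 × 10⁻²⁶ × 1.346 × 10⁻²⁰) = 3.783 × 10⁻²³ kg·m/s.
λ = h/p = 1.75 × 10⁻¹¹ m = 17.5 pm.

λ = 17.5 pm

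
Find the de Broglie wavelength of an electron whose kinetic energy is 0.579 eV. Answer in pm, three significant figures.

λ = 1610 pm

KE = 0.579 eV = 9.276 × 10⁻²⁰ J.
p = √(2mKE) = √(2 × 9.109 × 10⁻³¹ × 9.276 × 10⁻²⁰) = 4.111 × 10⁻²⁵ kg·m/s.
λ = h/p = 6.626 × 10⁻³⁴ / 4.111 × 10⁻²⁵ = 1.61 × 10⁻⁹ m = 1610 pm.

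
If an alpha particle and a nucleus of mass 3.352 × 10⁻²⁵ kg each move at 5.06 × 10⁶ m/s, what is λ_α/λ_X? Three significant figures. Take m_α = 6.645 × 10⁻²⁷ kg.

At fixed v, p = mv so λ = h/(mv) ∝ 1/m.
λ_α/λ_X = m_X/m_α = 3.352 × 10⁻²⁵/6.645 × 10⁻²⁷ = 50.4.

λ_α/λ_X = 50.4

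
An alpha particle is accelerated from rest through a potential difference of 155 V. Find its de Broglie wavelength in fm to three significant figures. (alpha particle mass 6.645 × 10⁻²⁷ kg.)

KE = 2eV = 2 × 1.602 × 10⁻¹⁹ × 155.0 = 4.966 × 10⁻¹⁷ J.
p = √(2mKE) = √(2 × 6.645 × 10⁻²⁷ × 4.966 × 10⁻¹⁷) = 8.124 × 10⁻²² kg·m/s.
λ = h/p = 6.626 × 10⁻³⁴ / 8.124 × 10⁻²² = 8.16 × 10⁻¹³ m = 816 fm.

λ = 816 fm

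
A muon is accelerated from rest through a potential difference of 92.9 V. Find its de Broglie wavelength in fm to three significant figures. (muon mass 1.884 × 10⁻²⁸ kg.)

KE = eV = 1.602 × 10⁻¹⁹ × 92.90 = 1.488 × 10⁻¹⁷ J.
p = √(2mKE) = √(2 × 1.884 × 10⁻²⁸ × 1.488 × 10⁻¹⁷) = 7.488 × 10⁻²³ kg·m/s.
λ = h/p = 6.626 × 10⁻³⁴ / 7.488 × 10⁻²³ = 8.85 × 10⁻¹² m = 8850 fm.

λ = 8850 fm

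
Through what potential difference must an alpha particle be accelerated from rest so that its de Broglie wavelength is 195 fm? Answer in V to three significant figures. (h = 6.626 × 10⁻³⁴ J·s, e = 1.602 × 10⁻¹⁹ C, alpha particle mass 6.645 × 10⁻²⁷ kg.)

p = h/λ = 6.626 × 10⁻³⁴ / 1.950 × 10⁻¹³ = 3.398 × 10⁻²¹ kg·m/s.
KE = p²/(2m) = 8.688 × 10⁻¹⁶ J.
V = KE/2e = 8.688 × 10⁻¹⁶ / (2 × 1.602 × 10⁻¹⁹) = 2710 V.

V = 2710 V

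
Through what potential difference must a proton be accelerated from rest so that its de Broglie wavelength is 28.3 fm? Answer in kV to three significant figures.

p = h/λ = 6.626 × 10⁻³⁴ / 2.830 × 10⁻¹⁴ = 2.341 × 10⁻²⁰ kg·m/s.
KE = p²/(2m) = 1.638 × 10⁻¹³ J.
V = KE/e = 1.638 × 10⁻¹³ / (1.602 × 10⁻¹⁹) = 1020 kV.

V = 1020 kV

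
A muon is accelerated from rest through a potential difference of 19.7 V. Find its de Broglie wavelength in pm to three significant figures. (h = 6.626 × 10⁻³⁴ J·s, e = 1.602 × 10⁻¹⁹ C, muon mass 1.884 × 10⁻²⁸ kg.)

KE = eV = 1.602 × 10⁻¹⁹ × 19.70 = 3.156 × 10⁻¹⁸ J.
p = √(2mKE) = √(2 × 1.884 × 10⁻²⁸ × 3.156 × 10⁻¹⁸) = 3.448 × 10⁻²³ kg·m/s.
λ = h/p = 6.626 × 10⁻³⁴ / 3.448 × 10⁻²³ = 1.92 × 10⁻¹¹ m = 19.2 pm.

λ = 19.2 pm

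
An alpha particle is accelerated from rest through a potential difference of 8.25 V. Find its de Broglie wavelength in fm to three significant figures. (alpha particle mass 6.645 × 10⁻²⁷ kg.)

KE = 2eV = 2 × 1.602 × 10⁻¹⁹ × 8.250 = 2.643 × 10⁻¹⁸ J.
p = √(2mKE) = √(2 × 6.645 × 10⁻²⁷ × 2.643 × 10⁻¹⁸) = 1.874 × 10⁻²² kg·m/s.
λ = h/p = 6.626 × 10⁻³⁴ / 1.874 × 10⁻²² = 3.54 × 10⁻¹² m = 3540 fm.

λ = 3540 fm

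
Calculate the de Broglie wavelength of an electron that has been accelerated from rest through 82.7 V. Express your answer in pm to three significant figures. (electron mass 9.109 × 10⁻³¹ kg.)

λ = 135 pm

KE = eV = 1.602 × 10⁻¹⁹ × 82.70 = 1.325 × 10⁻¹⁷ J.
p = √(2mKE) = √(2 × 9.109 × 10⁻³¹ × 1.325 × 10⁻¹⁷) = 4.913 × 10⁻²⁴ kg·m/s.
λ = h/p = 6.626 × 10⁻³⁴ / 4.913 × 10⁻²⁴ = 1.35 × 10⁻¹⁰ m = 135 pm.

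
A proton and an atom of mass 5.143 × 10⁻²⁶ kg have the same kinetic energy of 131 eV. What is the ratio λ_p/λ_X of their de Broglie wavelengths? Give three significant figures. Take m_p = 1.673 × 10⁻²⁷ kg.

At fixed KE, p = √(2mKE) so λ = h/p ∝ 1/√m.
λ_p/λ_X = √(m_X/m_p) = √(5.143 × 10⁻²⁶/1.673 × 10⁻²⁷) = √(30.74) = 5.54.

λ_p/λ_X = 5.54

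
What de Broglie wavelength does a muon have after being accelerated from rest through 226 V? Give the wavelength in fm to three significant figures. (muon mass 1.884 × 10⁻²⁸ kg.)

KE = eV = 1.602 × 10⁻¹⁹ × 226.0 = 3.621 × 10⁻¹⁷ J.
p = √(2mKE) = √(2 × 1.884 × 10⁻²⁸ × 3.621 × 10⁻¹⁷) = 1.168 × 10⁻²² kg·m/s.
λ = h/p = 6.626 × 10⁻³⁴ / 1.168 × 10⁻²² = 5.67 × 10⁻¹² m = 5670 fm.

λ = 5670 fm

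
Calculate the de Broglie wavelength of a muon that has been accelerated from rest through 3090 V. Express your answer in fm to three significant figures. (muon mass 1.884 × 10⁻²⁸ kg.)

λ = 1530 fm

KE = eV = 1.602 × 10⁻¹⁹ × 3090 = 4.950 × 10⁻¹⁶ J.
p = √(2mKE) = √(2 × 1.884 × 10⁻²⁸ × 4.950 × 10⁻¹⁶) = 4.319 × 10⁻²² kg·m/s.
λ = h/p = 6.626 × 10⁻³⁴ / 4.319 × 10⁻²² = 1.53 × 10⁻¹² m = 1530 fm.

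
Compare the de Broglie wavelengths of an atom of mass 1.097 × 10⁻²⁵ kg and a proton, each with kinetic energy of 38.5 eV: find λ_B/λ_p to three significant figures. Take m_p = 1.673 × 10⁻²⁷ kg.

At fixed KE, p = √(2mKE) so λ = h/p ∝ 1/√m.
λ_B/λ_p = √(m_p/m_B) = √(1.673 × 10⁻²⁷/1.097 × 10⁻²⁵) = √(0.01525) = 0.123.

λ_B/λ_p = 0.123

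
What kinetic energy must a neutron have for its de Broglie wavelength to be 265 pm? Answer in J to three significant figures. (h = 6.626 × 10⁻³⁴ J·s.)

KE = 1.87 × 10⁻²¹ J

p = h/λ = 6.626 × 10⁻³⁴ / 2.650 × 10⁻¹⁰ = 2.500 × 10⁻²⁴ kg·m/s.
KE = p²/(2m) = (2.500 × 10⁻²⁴)² / (2 × 1.675 × 10⁻²⁷) = 1.866 × 10⁻²¹ J = 1.87 × 10⁻²¹ J.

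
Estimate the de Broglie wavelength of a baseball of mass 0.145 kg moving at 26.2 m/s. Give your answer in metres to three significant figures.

λ = 1.74 × 10⁻³⁴ m

p = mv = 0.145 × 26.2 = 3.799 kg·m/s.
λ = h/p = 6.626 × 10⁻³⁴ / 3.799 = 1.74 × 10⁻³⁴ m.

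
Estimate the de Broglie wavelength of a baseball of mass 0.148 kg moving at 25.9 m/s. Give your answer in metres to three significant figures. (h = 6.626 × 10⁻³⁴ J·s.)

λ = 1.73 × 10⁻³⁴ m

p = mv = 0.148 × 25.9 = 3.833 kg·m/s.
λ = h/p = 6.626 × 10⁻³⁴ / 3.833 = 1.73 × 10⁻³⁴ m.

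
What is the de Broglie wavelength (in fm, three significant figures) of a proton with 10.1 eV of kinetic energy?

KE = 10.1 eV = 1.618 × 10⁻¹⁸ J.
p = √(2mKE) = √(2 × 1.673 × 10⁻²⁷ × 1.618 × 10⁻¹⁸) = 7.358 × 10⁻²³ kg·m/s.
λ = h/p = 6.626 × 10⁻³⁴ / 7.358 × 10⁻²³ = 9.01 × 10⁻¹² m = 9010 fm.

λ = 9010 fm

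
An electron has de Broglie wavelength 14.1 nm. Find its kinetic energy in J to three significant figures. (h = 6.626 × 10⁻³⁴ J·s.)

KE = 1.21 × 10⁻²¹ J

p = h/λ = 6.626 × 10⁻³⁴ / 1.410 × 10⁻⁸ = 4.699 × 10⁻²⁶ kg·m/s.
KE = p²/(2m) = (4.699 × 10⁻²⁶)² / (2 × 9.109 × 10⁻³¹) = 1.212 × 10⁻²¹ J = 1.21 × 10⁻²¹ J.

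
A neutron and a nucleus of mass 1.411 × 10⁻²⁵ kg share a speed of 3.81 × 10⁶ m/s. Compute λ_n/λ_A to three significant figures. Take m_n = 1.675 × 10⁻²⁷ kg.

λ_n/λ_A = 84.2

At fixed v, p = mv so λ = h/(mv) ∝ 1/m.
λ_n/λ_A = m_A/m_n = 1.411 × 10⁻²⁵/1.675 × 10⁻²⁷ = 84.2.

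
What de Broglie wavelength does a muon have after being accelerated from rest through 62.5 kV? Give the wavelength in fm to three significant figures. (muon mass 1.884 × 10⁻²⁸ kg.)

λ = 341 fm

KE = eV = 1.602 × 10⁻¹⁹ × 6.250 × 10⁴ = 1.001 × 10⁻¹⁴ J.
p = √(2mKE) = √(2 × 1.884 × 10⁻²⁸ × 1.001 × 10⁻¹⁴) = 1.942 × 10⁻²¹ kg·m/s.
λ = h/p = 6.626 × 10⁻³⁴ / 1.942 × 10⁻²¹ = 3.41 × 10⁻¹³ m = 341 fm.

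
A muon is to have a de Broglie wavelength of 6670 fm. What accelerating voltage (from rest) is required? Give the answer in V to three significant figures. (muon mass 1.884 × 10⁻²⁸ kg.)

p = h/λ = 6.626 × 10⁻³⁴ / 6.670 × 10⁻¹² = 9.934 × 10⁻²³ kg·m/s.
KE = p²/(2m) = 2.619 × 10⁻¹⁷ J.
V = KE/e = 2.619 × 10⁻¹⁷ / (1.602 × 10⁻¹⁹) = 163 V.

V = 163 V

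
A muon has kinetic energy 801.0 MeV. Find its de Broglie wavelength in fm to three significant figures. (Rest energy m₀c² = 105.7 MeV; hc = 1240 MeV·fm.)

λ = 1.38 fm

Total energy E = KE + m₀c² = 801.0 + 105.7 = 906.7 MeV.
(pc)² = E² − (m₀c²)² = (906.7)² − (105.7)² = 8.109 × 10⁵ MeV², so pc = 900.5 MeV.
λ = hc/(pc) = 1240 MeV·fm / 900.5 MeV = 1.38 fm.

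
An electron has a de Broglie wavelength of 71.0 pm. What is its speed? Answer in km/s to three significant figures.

v = 1.02 × 10⁴ km/s

p = h/λ = 6.626 × 10⁻³⁴ / 7.100 × 10⁻¹¹ = 9.332 × 10⁻²⁴ kg·m/s.
v = p/m = 9.332 × 10⁻²⁴ / 9.109 × 10⁻³¹ = 1.02 × 10⁷ m/s = 1.02 × 10⁴ km/s.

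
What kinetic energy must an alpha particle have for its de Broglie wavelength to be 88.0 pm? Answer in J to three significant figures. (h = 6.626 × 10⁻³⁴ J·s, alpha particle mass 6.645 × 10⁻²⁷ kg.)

KE = 4.27 × 10⁻²¹ J

p = h/λ = 6.626 × 10⁻³⁴ / 8.800 × 10⁻¹¹ = 7.530 × 10⁻²⁴ kg·m/s.
KE = p²/(2m) = (7.530 × 10⁻²⁴)² / (2 × 6.645 × 10⁻²⁷) = 4.266 × 10⁻²¹ J = 4.27 × 10⁻²¹ J.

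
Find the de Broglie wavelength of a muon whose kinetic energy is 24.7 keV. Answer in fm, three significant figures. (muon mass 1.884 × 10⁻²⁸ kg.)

KE = 24.7 keV = 3.957 × 10⁻¹⁵ J.
p = √(2mKE) = √(2 × 1.884 × 10⁻²⁸ × 3.957 × 10⁻¹⁵) = 1.221 × 10⁻²¹ kg·m/s.
λ = h/p = 6.626 × 10⁻³⁴ / 1.221 × 10⁻²¹ = 5.43 × 10⁻¹³ m = 543 fm.

λ = 543 fm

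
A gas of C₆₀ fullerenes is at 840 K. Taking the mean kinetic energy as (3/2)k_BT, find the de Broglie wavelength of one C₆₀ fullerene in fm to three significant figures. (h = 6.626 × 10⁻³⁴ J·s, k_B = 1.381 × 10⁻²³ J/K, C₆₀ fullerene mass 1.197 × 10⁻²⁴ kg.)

KE = (3/2)k_BT = 1.5 × 1.381 × 10⁻²³ × 840 = 1.740 × 10⁻²⁰ J.
p = √(2mKE) = √(2 × 1.197 × 10⁻²⁴ × 1.740 × 10⁻²⁰) = 2.041 × 10⁻²² kg·m/s.
λ = h/p = 3.25 × 10⁻¹² m = 3250 fm.

λ = 3250 fm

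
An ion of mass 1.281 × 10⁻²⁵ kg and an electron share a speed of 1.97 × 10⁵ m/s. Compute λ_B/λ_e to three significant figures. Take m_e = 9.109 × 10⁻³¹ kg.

λ_B/λ_e = 7.11 × 10⁻⁶

At fixed v, p = mv so λ = h/(mv) ∝ 1/m.
λ_B/λ_e = m_e/m_B = 9.109 × 10⁻³¹/1.281 × 10⁻²⁵ = 7.11 × 10⁻⁶.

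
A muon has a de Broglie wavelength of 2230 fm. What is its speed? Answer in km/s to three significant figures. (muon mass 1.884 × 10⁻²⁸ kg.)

p = h/λ = 6.626 × 10⁻³⁴ / 2.230 × 10⁻¹² = 2.971 × 10⁻²² kg·m/s.
v = p/m = 2.971 × 10⁻²² / 1.884 × 10⁻²⁸ = 1.58 × 10⁶ m/s = 1580 km/s.

v = 1580 km/s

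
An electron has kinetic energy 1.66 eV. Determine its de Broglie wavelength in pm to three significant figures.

λ = 952 pm

KE = 1.66 eV = 2.659 × 10⁻¹⁹ J.
p = √(2mKE) = √(2 × 9.109 × 10⁻³¹ × 2.659 × 10⁻¹⁹) = 6.960 × 10⁻²⁵ kg·m/s.
λ = h/p = 6.626 × 10⁻³⁴ / 6.960 × 10⁻²⁵ = 9.52 × 10⁻¹⁰ m = 952 pm.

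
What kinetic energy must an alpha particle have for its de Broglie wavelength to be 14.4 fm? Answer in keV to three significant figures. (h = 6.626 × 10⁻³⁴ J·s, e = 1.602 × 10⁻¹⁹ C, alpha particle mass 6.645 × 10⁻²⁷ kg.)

p = h/λ = 6.626 × 10⁻³⁴ / 1.440 × 10⁻¹⁴ = 4.601 × 10⁻²⁰ kg·m/s.
KE = p²/(2m) = (4.601 × 10⁻²⁰)² / (2 × 6.645 × 10⁻²⁷) = 1.593 × 10⁻¹³ J = 994 keV.

KE = 994 keV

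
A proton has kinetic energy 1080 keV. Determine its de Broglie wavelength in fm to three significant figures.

λ = 27.5 fm

KE = 1080 keV = 1.730 × 10⁻¹³ J.
p = √(2mKE) = √(2 × 1.673 × 10⁻²⁷ × 1.730 × 10⁻¹³) = 2.406 × 10⁻²⁰ kg·m/s.
λ = h/p = 6.626 × 10⁻³⁴ / 2.406 × 10⁻²⁰ = 2.75 × 10⁻¹⁴ m = 27.5 fm.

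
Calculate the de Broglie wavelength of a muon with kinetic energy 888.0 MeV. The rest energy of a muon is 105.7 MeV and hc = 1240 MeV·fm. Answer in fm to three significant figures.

Total energy E = KE + m₀c² = 888.0 + 105.7 = 993.7 MeV.
(pc)² = E² − (m₀c²)² = (993.7)² − (105.7)² = 9.763 × 10⁵ MeV², so pc = 988.1 MeV.
λ = hc/(pc) = 1240 MeV·fm / 988.1 MeV = 1.25 fm.

λ = 1.25 fm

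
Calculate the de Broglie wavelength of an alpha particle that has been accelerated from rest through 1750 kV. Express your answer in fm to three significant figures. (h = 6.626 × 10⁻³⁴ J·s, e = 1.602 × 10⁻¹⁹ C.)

KE = 2eV = 2 × 1.602 × 10⁻¹⁹ × 1.750 × 10⁶ = 5.607 × 10⁻¹³ J.
p = √(2mKE) = √(2 × 6.645 × 10⁻²⁷ × 5.607 × 10⁻¹³) = 8.632 × 10⁻²⁰ kg·m/s.
λ = h/p = 6.626 × 10⁻³⁴ / 8.632 × 10⁻²⁰ = 7.68 × 10⁻¹⁵ m = 7.68 fm.

λ = 7.68 fm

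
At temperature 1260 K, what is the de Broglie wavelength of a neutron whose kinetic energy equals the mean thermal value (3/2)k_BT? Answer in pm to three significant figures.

KE = (3/2)k_BT = 1.5 × 1.381 × 10⁻²³ × 1260 = 2.610 × 10⁻²⁰ J.
p = √(2mKE) = √(2 × 1.675 × 10⁻²⁷ × 2.610 × 10⁻²⁰) = 9.351 × 10⁻²⁴ kg·m/s.
λ = h/p = 7.09 × 10⁻¹¹ m = 70.9 pm.

λ = 70.9 pm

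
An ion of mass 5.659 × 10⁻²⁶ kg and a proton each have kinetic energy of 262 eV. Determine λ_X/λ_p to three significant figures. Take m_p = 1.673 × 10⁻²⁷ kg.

At fixed KE, p = √(2mKE) so λ = h/p ∝ 1/√m.
λ_X/λ_p = √(m_p/m_X) = √(1.673 × 10⁻²⁷/5.659 × 10⁻²⁶) = √(0.02956) = 0.172.

λ_X/λ_p = 0.172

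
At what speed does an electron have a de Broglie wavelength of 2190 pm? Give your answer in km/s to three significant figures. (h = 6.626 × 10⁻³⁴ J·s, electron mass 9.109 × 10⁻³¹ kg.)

p = h/λ = 6.626 × 10⁻³⁴ / 2.190 × 10⁻⁹ = 3.026 × 10⁻²⁵ kg·m/s.
v = p/m = 3.026 × 10⁻²⁵ / 9.109 × 10⁻³¹ = 3.32 × 10⁵ m/s = 332 km/s.

v = 332 km/s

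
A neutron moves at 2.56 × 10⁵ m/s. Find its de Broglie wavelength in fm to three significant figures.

p = mv = 1.675 × 10⁻²⁷ × 2.56 × 10⁵ = 4.288 × 10⁻²² kg·m/s.
λ = h/p = 6.626 × 10⁻³⁴ / 4.288 × 10⁻²² = 1.55 × 10⁻¹² m = 1550 fm.

λ = 1550 fm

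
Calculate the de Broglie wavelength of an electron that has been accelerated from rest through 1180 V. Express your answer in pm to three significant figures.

λ = 35.7 pm

KE = eV = 1.602 × 10⁻¹⁹ × 1180 = 1.890 × 10⁻¹⁶ J.
p = √(2mKE) = √(2 × 9.109 × 10⁻³¹ × 1.890 × 10⁻¹⁶) = 1.856 × 10⁻²³ kg·m/s.
λ = h/p = 6.626 × 10⁻³⁴ / 1.856 × 10⁻²³ = 3.57 × 10⁻¹¹ m = 35.7 pm.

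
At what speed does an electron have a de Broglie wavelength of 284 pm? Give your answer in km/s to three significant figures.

p = h/λ = 6.626 × 10⁻³⁴ / 2.840 × 10⁻¹⁰ = 2.333 × 10⁻²⁴ kg·m/s.
v = p/m = 2.333 × 10⁻²⁴ / 9.109 × 10⁻³¹ = 2.56 × 10⁶ m/s = 2560 km/s.

v = 2560 km/s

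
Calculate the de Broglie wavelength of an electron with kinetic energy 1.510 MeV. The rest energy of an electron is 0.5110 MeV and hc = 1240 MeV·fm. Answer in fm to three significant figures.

Total energy E = KE + m₀c² = 1.510 + 0.5110 = 2.0210 MeV.
(pc)² = E² − (m₀c²)² = (2.0210)² − (0.5110)² = 3.823 MeV², so pc = 1.955 MeV.
λ = hc/(pc) = 1240 MeV·fm / 1.955 MeV = 634 fm.

λ = 634 fm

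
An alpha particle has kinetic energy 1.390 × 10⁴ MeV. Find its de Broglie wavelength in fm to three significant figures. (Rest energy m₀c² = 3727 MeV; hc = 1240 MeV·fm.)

λ = 0.0720 fm

Total energy E = KE + m₀c² = 1.390 × 10⁴ + 3727 = 17627 MeV.
(pc)² = E² − (m₀c²)² = (17627)² − (3727)² = 2.968 × 10⁸ MeV², so pc = 1.723 × 10⁴ MeV.
λ = hc/(pc) = 1240 MeV·fm / 1.723 × 10⁴ MeV = 0.0720 fm.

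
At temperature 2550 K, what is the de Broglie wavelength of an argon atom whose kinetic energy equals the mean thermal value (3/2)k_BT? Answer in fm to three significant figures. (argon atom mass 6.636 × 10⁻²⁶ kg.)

KE = (3/2)k_BT = 1.5 × 1.381 × 10⁻²³ × 2550 = 5.282 × 10⁻²⁰ J.
p = √(2mKE) = √(2 × 6.636 × 10⁻²⁶ × 5.282 × 10⁻²⁰) = 8.373 × 10⁻²³ kg·m/s.
λ = h/p = 7.91 × 10⁻¹² m = 7910 fm.

λ = 7910 fm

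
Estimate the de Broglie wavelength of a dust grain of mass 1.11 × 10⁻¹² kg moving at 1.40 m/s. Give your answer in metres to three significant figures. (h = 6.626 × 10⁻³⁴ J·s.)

p = mv = 1.11 × 10⁻¹² × 1.40 = 1.554 × 10⁻¹² kg·m/s.
λ = h/p = 6.626 × 10⁻³⁴ / 1.554 × 10⁻¹² = 4.26 × 10⁻²² m.

λ = 4.26 × 10⁻²² m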